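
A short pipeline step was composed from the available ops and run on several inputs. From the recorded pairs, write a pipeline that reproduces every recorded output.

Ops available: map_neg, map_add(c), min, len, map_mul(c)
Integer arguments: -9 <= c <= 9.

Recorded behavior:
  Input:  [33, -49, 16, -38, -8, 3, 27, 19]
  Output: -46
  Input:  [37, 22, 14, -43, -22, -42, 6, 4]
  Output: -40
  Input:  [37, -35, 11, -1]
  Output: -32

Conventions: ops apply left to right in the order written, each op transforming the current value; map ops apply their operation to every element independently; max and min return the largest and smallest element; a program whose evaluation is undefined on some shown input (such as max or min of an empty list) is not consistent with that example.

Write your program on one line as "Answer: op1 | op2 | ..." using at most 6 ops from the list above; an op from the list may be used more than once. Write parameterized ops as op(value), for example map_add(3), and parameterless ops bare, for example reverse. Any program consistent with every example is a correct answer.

map_add(-1) | map_add(7) | map_add(-2) | map_add(-1) | min

Check, running the answer program on each example:
  [33, -49, 16, -38, -8, 3, 27, 19] -> [32, -50, 15, -39, -9, 2, 26, 18] -> [39, -43, 22, -32, -2, 9, 33, 25] -> [37, -45, 20, -34, -4, 7, 31, 23] -> [36, -46, 19, -35, -5, 6, 30, 22] -> -46
  [37, 22, 14, -43, -22, -42, 6, 4] -> [36, 21, 13, -44, -23, -43, 5, 3] -> [43, 28, 20, -37, -16, -36, 12, 10] -> [41, 26, 18, -39, -18, -38, 10, 8] -> [40, 25, 17, -40, -19, -39, 9, 7] -> -40
  [37, -35, 11, -1] -> [36, -36, 10, -2] -> [43, -29, 17, 5] -> [41, -31, 15, 3] -> [40, -32, 14, 2] -> -32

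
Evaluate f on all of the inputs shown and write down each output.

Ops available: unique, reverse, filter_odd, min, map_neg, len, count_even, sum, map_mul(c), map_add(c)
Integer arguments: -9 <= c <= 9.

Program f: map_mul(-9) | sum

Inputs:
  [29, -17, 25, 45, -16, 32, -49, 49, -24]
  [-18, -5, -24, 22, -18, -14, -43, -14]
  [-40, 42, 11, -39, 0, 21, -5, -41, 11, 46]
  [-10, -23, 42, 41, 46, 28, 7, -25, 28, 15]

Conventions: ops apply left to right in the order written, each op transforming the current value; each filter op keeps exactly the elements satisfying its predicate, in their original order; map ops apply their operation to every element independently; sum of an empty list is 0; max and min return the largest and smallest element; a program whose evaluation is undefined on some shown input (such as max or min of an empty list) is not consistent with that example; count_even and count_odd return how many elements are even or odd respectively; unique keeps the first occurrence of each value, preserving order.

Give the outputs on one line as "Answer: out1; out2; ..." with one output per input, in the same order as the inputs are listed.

Execution, op by op:
  [29, -17, 25, 45, -16, 32, -49, 49, -24] -> [-261, 153, -225, -405, 144, -288, 441, -441, 216] -> -666
  [-18, -5, -24, 22, -18, -14, -43, -14] -> [162, 45, 216, -198, 162, 126, 387, 126] -> 1026
  [-40, 42, 11, -39, 0, 21, -5, -41, 11, 46] -> [360, -378, -99, 351, 0, -189, 45, 369, -99, -414] -> -54
  [-10, -23, 42, 41, 46, 28, 7, -25, 28, 15] -> [90, 207, -378, -369, -414, -252, -63, 225, -252, -135] -> -1341

-666; 1026; -54; -1341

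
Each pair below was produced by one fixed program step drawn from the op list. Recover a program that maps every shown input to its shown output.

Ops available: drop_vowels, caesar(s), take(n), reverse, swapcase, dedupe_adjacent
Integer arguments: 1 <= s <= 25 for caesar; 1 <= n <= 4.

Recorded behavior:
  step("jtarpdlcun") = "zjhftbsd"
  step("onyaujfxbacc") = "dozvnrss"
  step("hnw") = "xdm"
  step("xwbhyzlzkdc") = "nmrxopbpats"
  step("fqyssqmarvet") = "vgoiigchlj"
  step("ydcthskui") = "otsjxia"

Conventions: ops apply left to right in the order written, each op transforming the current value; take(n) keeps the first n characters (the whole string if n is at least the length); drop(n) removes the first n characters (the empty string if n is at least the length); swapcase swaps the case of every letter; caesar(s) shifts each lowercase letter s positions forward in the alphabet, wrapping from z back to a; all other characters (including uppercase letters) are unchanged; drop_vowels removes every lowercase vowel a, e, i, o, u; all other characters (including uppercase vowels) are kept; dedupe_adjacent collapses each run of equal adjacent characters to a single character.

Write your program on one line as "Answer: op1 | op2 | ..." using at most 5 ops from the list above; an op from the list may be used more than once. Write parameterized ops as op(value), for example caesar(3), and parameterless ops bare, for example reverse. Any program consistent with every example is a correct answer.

reverse | drop_vowels | caesar(16) | reverse

Check, running the answer program on each example:
  "jtarpdlcun" -> "nucldpratj" -> "ncldprtj" -> "dsbtfhjz" -> "zjhftbsd"
  "onyaujfxbacc" -> "ccabxfjuayno" -> "ccbxfjyn" -> "ssrnvzod" -> "dozvnrss"
  "hnw" -> "wnh" -> "wnh" -> "mdx" -> "xdm"
  "xwbhyzlzkdc" -> "cdkzlzyhbwx" -> "cdkzlzyhbwx" -> "stapbpoxrmn" -> "nmrxopbpats"
  "fqyssqmarvet" -> "tevramqssyqf" -> "tvrmqssyqf" -> "jlhcgiiogv" -> "vgoiigchlj"
  "ydcthskui" -> "iukshtcdy" -> "kshtcdy" -> "aixjsto" -> "otsjxia"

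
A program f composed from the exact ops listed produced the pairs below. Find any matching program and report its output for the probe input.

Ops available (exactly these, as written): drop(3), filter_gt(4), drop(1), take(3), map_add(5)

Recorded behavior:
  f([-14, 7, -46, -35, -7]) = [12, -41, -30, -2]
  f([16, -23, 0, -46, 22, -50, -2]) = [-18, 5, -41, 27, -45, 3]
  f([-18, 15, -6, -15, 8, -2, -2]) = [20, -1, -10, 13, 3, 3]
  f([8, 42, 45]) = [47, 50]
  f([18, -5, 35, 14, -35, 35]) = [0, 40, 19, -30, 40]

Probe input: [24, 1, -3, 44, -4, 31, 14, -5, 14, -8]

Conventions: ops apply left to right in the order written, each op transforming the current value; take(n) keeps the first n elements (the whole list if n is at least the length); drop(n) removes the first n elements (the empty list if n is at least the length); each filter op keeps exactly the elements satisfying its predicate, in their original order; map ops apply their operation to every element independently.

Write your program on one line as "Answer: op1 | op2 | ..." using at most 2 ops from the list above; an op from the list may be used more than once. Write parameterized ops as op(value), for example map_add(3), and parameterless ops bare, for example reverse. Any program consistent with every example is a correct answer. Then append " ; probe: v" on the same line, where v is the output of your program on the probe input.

map_add(5) | drop(1) ; probe: [6, 2, 49, 1, 36, 19, 0, 19, -3]

Check, running the answer program on each example:
  [-14, 7, -46, -35, -7] -> [-9, 12, -41, -30, -2] -> [12, -41, -30, -2]
  [16, -23, 0, -46, 22, -50, -2] -> [21, -18, 5, -41, 27, -45, 3] -> [-18, 5, -41, 27, -45, 3]
  [-18, 15, -6, -15, 8, -2, -2] -> [-13, 20, -1, -10, 13, 3, 3] -> [20, -1, -10, 13, 3, 3]
  [8, 42, 45] -> [13, 47, 50] -> [47, 50]
  [18, -5, 35, 14, -35, 35] -> [23, 0, 40, 19, -30, 40] -> [0, 40, 19, -30, 40]
  probe: [24, 1, -3, 44, -4, 31, 14, -5, 14, -8] -> [29, 6, 2, 49, 1, 36, 19, 0, 19, -3] -> [6, 2, 49, 1, 36, 19, 0, 19, -3]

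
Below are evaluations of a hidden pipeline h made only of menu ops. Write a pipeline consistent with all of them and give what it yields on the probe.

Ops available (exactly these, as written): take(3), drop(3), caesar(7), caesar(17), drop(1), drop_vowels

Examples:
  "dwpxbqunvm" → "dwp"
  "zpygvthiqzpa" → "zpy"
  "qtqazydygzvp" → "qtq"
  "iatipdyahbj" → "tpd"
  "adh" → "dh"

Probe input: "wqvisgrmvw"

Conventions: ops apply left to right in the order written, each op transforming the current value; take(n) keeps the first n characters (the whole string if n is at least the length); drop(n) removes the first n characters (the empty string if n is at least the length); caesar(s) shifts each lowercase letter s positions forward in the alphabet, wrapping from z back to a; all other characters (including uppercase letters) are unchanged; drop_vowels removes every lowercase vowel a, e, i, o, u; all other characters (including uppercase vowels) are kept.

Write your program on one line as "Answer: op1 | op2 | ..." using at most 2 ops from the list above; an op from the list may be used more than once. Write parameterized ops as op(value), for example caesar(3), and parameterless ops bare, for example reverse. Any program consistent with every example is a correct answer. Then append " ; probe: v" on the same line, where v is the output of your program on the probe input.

drop_vowels | take(3) ; probe: "wqv"

Check, running the answer program on each example:
  "dwpxbqunvm" -> "dwpxbqnvm" -> "dwp"
  "zpygvthiqzpa" -> "zpygvthqzp" -> "zpy"
  "qtqazydygzvp" -> "qtqzydygzvp" -> "qtq"
  "iatipdyahbj" -> "tpdyhbj" -> "tpd"
  "adh" -> "dh" -> "dh"
  probe: "wqvisgrmvw" -> "wqvsgrmvw" -> "wqv"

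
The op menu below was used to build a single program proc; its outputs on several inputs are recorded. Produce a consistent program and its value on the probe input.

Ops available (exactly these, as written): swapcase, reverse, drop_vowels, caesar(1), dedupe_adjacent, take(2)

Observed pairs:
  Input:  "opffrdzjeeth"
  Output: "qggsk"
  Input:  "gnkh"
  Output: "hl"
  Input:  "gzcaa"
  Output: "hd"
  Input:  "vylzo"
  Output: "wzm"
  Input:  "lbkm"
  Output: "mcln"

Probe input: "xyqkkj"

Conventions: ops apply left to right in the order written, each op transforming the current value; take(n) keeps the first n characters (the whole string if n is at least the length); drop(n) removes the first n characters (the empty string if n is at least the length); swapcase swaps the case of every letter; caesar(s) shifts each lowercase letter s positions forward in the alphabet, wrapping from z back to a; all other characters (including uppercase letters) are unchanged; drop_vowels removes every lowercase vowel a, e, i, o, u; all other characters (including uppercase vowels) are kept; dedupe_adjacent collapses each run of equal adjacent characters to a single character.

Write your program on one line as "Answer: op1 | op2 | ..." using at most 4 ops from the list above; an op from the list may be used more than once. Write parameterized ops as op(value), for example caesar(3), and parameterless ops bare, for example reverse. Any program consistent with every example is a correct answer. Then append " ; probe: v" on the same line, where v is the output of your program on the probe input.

drop_vowels | caesar(1) | drop_vowels ; probe: "yzrllk"

Check, running the answer program on each example:
  "opffrdzjeeth" -> "pffrdzjth" -> "qggseakui" -> "qggsk"
  "gnkh" -> "gnkh" -> "holi" -> "hl"
  "gzcaa" -> "gzc" -> "had" -> "hd"
  "vylzo" -> "vylz" -> "wzma" -> "wzm"
  "lbkm" -> "lbkm" -> "mcln" -> "mcln"
  probe: "xyqkkj" -> "xyqkkj" -> "yzrllk" -> "yzrllk"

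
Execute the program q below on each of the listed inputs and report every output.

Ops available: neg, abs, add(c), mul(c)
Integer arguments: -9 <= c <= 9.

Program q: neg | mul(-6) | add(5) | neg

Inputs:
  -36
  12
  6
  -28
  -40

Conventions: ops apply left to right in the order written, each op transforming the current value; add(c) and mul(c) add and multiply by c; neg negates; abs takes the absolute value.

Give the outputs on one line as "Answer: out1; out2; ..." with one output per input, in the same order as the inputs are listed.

211; -77; -41; 163; 235

Execution, op by op:
  -36 -> 36 -> -216 -> -211 -> 211
  12 -> -12 -> 72 -> 77 -> -77
  6 -> -6 -> 36 -> 41 -> -41
  -28 -> 28 -> -168 -> -163 -> 163
  -40 -> 40 -> -240 -> -235 -> 235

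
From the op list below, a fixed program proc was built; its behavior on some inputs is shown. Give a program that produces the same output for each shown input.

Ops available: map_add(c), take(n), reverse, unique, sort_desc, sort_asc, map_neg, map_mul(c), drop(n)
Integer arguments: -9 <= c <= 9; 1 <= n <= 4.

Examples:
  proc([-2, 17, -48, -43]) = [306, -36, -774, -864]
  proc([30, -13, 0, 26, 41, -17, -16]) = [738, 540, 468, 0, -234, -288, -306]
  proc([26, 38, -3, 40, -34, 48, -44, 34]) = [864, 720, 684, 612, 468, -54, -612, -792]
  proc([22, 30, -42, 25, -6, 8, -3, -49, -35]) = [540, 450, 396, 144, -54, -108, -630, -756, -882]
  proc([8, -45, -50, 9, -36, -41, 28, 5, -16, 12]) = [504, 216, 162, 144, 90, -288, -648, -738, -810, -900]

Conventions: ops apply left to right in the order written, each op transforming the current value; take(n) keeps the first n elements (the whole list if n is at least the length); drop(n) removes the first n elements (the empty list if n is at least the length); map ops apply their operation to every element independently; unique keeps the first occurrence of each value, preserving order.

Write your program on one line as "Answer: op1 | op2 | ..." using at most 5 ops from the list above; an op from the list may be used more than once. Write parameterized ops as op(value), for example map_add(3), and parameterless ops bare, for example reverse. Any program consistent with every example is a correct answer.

map_mul(3) | sort_asc | sort_desc | map_mul(2) | map_mul(3)

Check, running the answer program on each example:
  [-2, 17, -48, -43] -> [-6, 51, -144, -129] -> [-144, -129, -6, 51] -> [51, -6, -129, -144] -> [102, -12, -258, -288] -> [306, -36, -774, -864]
  [30, -13, 0, 26, 41, -17, -16] -> [90, -39, 0, 78, 123, -51, -48] -> [-51, -48, -39, 0, 78, 90, 123] -> [123, 90, 78, 0, -39, -48, -51] -> [246, 180, 156, 0, -78, -96, -102] -> [738, 540, 468, 0, -234, -288, -306]
  [26, 38, -3, 40, -34, 48, -44, 34] -> [78, 114, -9, 120, -102, 144, -132, 102] -> [-132, -102, -9, 78, 102, 114, 120, 144] -> [144, 120, 114, 102, 78, -9, -102, -132] -> [288, 240, 228, 204, 156, -18, -204, -264] -> [864, 720, 684, 612, 468, -54, -612, -792]
  [22, 30, -42, 25, -6, 8, -3, -49, -35] -> [66, 90, -126, 75, -18, 24, -9, -147, -105] -> [-147, -126, -105, -18, -9, 24, 66, 75, 90] -> [90, 75, 66, 24, -9, -18, -105, -126, -147] -> [180, 150, 132, 48, -18, -36, -210, -252, -294] -> [540, 450, 396, 144, -54, -108, -630, -756, -882]
  [8, -45, -50, 9, -36, -41, 28, 5, -16, 12] -> [24, -135, -150, 27, -108, -123, 84, 15, -48, 36] -> [-150, -135, -123, -108, -48, 15, 24, 27, 36, 84] -> [84, 36, 27, 24, 15, -48, -108, -123, -135, -150] -> [168, 72, 54, 48, 30, -96, -216, -246, -270, -300] -> [504, 216, 162, 144, 90, -288, -648, -738, -810, -900]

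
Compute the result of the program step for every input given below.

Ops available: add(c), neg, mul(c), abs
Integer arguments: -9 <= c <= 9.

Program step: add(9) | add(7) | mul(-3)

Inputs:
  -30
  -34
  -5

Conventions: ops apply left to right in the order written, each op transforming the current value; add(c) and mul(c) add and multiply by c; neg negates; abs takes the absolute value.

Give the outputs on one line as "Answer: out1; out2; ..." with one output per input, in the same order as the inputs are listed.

42; 54; -33

Execution, op by op:
  -30 -> -21 -> -14 -> 42
  -34 -> -25 -> -18 -> 54
  -5 -> 4 -> 11 -> -33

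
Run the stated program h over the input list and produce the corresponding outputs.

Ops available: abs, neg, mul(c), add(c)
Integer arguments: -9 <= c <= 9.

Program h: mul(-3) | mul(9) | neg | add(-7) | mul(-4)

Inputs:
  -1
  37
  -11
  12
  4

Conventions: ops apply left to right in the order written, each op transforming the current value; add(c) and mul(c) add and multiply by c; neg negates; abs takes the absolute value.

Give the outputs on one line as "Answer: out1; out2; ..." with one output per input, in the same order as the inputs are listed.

Execution, op by op:
  -1 -> 3 -> 27 -> -27 -> -34 -> 136
  37 -> -111 -> -999 -> 999 -> 992 -> -3968
  -11 -> 33 -> 297 -> -297 -> -304 -> 1216
  12 -> -36 -> -324 -> 324 -> 317 -> -1268
  4 -> -12 -> -108 -> 108 -> 101 -> -404

136; -3968; 1216; -1268; -404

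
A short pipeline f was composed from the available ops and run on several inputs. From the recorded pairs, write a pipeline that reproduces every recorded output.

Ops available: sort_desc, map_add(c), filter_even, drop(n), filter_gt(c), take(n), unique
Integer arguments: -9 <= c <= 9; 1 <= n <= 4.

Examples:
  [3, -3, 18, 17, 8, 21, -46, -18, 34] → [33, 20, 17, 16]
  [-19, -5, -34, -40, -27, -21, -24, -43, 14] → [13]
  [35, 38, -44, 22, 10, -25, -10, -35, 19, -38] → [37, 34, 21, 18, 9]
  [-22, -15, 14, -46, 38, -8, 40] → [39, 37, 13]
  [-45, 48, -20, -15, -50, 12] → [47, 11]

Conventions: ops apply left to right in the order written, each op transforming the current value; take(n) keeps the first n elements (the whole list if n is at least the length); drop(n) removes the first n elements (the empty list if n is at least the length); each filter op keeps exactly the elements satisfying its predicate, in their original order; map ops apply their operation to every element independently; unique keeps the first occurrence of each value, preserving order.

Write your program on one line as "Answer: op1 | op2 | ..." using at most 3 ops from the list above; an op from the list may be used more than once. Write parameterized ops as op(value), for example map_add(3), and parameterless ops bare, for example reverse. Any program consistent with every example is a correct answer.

map_add(-1) | sort_desc | filter_gt(8)

Check, running the answer program on each example:
  [3, -3, 18, 17, 8, 21, -46, -18, 34] -> [2, -4, 17, 16, 7, 20, -47, -19, 33] -> [33, 20, 17, 16, 7, 2, -4, -19, -47] -> [33, 20, 17, 16]
  [-19, -5, -34, -40, -27, -21, -24, -43, 14] -> [-20, -6, -35, -41, -28, -22, -25, -44, 13] -> [13, -6, -20, -22, -25, -28, -35, -41, -44] -> [13]
  [35, 38, -44, 22, 10, -25, -10, -35, 19, -38] -> [34, 37, -45, 21, 9, -26, -11, -36, 18, -39] -> [37, 34, 21, 18, 9, -11, -26, -36, -39, -45] -> [37, 34, 21, 18, 9]
  [-22, -15, 14, -46, 38, -8, 40] -> [-23, -16, 13, -47, 37, -9, 39] -> [39, 37, 13, -9, -16, -23, -47] -> [39, 37, 13]
  [-45, 48, -20, -15, -50, 12] -> [-46, 47, -21, -16, -51, 11] -> [47, 11, -16, -21, -46, -51] -> [47, 11]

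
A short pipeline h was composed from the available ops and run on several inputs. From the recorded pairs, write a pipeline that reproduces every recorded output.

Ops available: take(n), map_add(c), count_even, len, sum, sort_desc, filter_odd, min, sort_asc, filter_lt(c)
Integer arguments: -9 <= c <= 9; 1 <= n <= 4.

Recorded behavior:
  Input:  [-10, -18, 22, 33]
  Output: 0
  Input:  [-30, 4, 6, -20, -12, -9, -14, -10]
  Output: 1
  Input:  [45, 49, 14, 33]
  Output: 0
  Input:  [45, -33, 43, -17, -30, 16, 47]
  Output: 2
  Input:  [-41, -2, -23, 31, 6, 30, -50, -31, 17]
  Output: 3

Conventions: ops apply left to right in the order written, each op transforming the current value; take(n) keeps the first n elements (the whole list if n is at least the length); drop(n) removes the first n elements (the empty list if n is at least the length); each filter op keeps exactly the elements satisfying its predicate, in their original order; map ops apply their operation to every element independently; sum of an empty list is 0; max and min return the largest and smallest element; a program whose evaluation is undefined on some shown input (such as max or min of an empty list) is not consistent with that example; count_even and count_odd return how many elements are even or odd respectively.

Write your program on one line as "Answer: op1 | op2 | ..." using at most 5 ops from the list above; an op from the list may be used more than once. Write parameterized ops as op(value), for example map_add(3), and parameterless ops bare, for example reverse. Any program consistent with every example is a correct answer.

map_add(-5) | sort_asc | filter_lt(-3) | count_even

Check, running the answer program on each example:
  [-10, -18, 22, 33] -> [-15, -23, 17, 28] -> [-23, -15, 17, 28] -> [-23, -15] -> 0
  [-30, 4, 6, -20, -12, -9, -14, -10] -> [-35, -1, 1, -25, -17, -14, -19, -15] -> [-35, -25, -19, -17, -15, -14, -1, 1] -> [-35, -25, -19, -17, -15, -14] -> 1
  [45, 49, 14, 33] -> [40, 44, 9, 28] -> [9, 28, 40, 44] -> [] -> 0
  [45, -33, 43, -17, -30, 16, 47] -> [40, -38, 38, -22, -35, 11, 42] -> [-38, -35, -22, 11, 38, 40, 42] -> [-38, -35, -22] -> 2
  [-41, -2, -23, 31, 6, 30, -50, -31, 17] -> [-46, -7, -28, 26, 1, 25, -55, -36, 12] -> [-55, -46, -36, -28, -7, 1, 12, 25, 26] -> [-55, -46, -36, -28, -7] -> 3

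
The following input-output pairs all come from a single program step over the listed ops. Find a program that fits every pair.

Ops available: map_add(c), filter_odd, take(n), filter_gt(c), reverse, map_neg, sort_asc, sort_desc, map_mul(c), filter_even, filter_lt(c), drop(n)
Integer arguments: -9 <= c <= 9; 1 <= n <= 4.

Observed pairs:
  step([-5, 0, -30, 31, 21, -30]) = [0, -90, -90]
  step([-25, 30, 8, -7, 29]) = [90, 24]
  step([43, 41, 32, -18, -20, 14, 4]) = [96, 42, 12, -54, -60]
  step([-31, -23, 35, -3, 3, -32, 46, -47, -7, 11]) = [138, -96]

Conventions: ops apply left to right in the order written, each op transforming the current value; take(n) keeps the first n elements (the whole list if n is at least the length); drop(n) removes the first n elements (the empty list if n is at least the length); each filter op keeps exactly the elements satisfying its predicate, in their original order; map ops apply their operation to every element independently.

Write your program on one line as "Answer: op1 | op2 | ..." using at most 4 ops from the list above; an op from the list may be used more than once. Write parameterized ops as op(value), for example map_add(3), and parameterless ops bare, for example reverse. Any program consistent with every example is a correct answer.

sort_asc | sort_desc | filter_even | map_mul(3)

Check, running the answer program on each example:
  [-5, 0, -30, 31, 21, -30] -> [-30, -30, -5, 0, 21, 31] -> [31, 21, 0, -5, -30, -30] -> [0, -30, -30] -> [0, -90, -90]
  [-25, 30, 8, -7, 29] -> [-25, -7, 8, 29, 30] -> [30, 29, 8, -7, -25] -> [30, 8] -> [90, 24]
  [43, 41, 32, -18, -20, 14, 4] -> [-20, -18, 4, 14, 32, 41, 43] -> [43, 41, 32, 14, 4, -18, -20] -> [32, 14, 4, -18, -20] -> [96, 42, 12, -54, -60]
  [-31, -23, 35, -3, 3, -32, 46, -47, -7, 11] -> [-47, -32, -31, -23, -7, -3, 3, 11, 35, 46] -> [46, 35, 11, 3, -3, -7, -23, -31, -32, -47] -> [46, -32] -> [138, -96]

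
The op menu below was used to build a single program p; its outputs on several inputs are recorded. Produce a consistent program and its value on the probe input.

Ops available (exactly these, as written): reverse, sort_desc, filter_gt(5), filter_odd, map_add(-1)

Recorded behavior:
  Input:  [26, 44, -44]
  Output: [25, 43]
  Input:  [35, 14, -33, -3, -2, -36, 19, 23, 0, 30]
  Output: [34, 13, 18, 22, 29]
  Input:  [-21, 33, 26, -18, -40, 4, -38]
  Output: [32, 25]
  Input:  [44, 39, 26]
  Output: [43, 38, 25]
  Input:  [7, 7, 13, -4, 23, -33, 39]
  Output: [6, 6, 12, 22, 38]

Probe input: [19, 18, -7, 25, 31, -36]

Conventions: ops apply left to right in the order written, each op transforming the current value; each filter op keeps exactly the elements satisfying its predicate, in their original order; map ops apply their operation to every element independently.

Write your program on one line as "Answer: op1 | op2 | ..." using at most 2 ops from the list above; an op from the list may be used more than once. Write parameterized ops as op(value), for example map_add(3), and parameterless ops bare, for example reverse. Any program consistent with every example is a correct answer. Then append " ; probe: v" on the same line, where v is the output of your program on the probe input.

filter_gt(5) | map_add(-1) ; probe: [18, 17, 24, 30]

Check, running the answer program on each example:
  [26, 44, -44] -> [26, 44] -> [25, 43]
  [35, 14, -33, -3, -2, -36, 19, 23, 0, 30] -> [35, 14, 19, 23, 30] -> [34, 13, 18, 22, 29]
  [-21, 33, 26, -18, -40, 4, -38] -> [33, 26] -> [32, 25]
  [44, 39, 26] -> [44, 39, 26] -> [43, 38, 25]
  [7, 7, 13, -4, 23, -33, 39] -> [7, 7, 13, 23, 39] -> [6, 6, 12, 22, 38]
  probe: [19, 18, -7, 25, 31, -36] -> [19, 18, 25, 31] -> [18, 17, 24, 30]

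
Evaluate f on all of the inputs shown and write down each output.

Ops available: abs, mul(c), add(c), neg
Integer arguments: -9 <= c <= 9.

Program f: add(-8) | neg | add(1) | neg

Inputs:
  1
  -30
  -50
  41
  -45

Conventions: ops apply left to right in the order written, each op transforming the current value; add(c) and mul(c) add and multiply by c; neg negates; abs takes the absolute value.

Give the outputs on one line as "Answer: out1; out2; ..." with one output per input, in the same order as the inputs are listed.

-8; -39; -59; 32; -54

Execution, op by op:
  1 -> -7 -> 7 -> 8 -> -8
  -30 -> -38 -> 38 -> 39 -> -39
  -50 -> -58 -> 58 -> 59 -> -59
  41 -> 33 -> -33 -> -32 -> 32
  -45 -> -53 -> 53 -> 54 -> -54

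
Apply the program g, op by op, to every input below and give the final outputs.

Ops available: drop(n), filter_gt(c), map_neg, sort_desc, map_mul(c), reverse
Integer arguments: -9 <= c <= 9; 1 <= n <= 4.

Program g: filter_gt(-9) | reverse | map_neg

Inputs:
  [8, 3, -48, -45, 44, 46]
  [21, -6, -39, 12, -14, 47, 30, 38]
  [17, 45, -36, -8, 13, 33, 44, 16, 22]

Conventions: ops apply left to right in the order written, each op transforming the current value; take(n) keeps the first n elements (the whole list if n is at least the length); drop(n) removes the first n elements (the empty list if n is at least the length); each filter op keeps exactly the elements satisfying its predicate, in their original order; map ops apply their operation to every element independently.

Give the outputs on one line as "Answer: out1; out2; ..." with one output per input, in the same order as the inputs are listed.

[-46, -44, -3, -8]; [-38, -30, -47, -12, 6, -21]; [-22, -16, -44, -33, -13, 8, -45, -17]

Execution, op by op:
  [8, 3, -48, -45, 44, 46] -> [8, 3, 44, 46] -> [46, 44, 3, 8] -> [-46, -44, -3, -8]
  [21, -6, -39, 12, -14, 47, 30, 38] -> [21, -6, 12, 47, 30, 38] -> [38, 30, 47, 12, -6, 21] -> [-38, -30, -47, -12, 6, -21]
  [17, 45, -36, -8, 13, 33, 44, 16, 22] -> [17, 45, -8, 13, 33, 44, 16, 22] -> [22, 16, 44, 33, 13, -8, 45, 17] -> [-22, -16, -44, -33, -13, 8, -45, -17]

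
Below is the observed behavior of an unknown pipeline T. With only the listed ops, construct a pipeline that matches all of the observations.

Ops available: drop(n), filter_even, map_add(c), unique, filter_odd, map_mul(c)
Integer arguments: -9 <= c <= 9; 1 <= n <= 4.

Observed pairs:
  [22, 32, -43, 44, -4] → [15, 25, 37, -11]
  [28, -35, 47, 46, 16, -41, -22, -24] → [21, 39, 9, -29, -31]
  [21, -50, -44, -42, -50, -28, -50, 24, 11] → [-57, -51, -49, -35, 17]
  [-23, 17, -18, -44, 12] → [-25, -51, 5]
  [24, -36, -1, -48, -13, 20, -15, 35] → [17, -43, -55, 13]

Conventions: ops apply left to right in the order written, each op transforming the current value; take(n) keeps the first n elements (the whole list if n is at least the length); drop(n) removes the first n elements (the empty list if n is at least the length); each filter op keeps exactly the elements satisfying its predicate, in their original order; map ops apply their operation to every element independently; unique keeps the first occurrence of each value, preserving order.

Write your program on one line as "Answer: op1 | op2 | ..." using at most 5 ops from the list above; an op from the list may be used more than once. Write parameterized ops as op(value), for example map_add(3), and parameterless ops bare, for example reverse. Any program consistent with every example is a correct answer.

filter_even | map_add(-5) | map_add(-2) | unique

Check, running the answer program on each example:
  [22, 32, -43, 44, -4] -> [22, 32, 44, -4] -> [17, 27, 39, -9] -> [15, 25, 37, -11] -> [15, 25, 37, -11]
  [28, -35, 47, 46, 16, -41, -22, -24] -> [28, 46, 16, -22, -24] -> [23, 41, 11, -27, -29] -> [21, 39, 9, -29, -31] -> [21, 39, 9, -29, -31]
  [21, -50, -44, -42, -50, -28, -50, 24, 11] -> [-50, -44, -42, -50, -28, -50, 24] -> [-55, -49, -47, -55, -33, -55, 19] -> [-57, -51, -49, -57, -35, -57, 17] -> [-57, -51, -49, -35, 17]
  [-23, 17, -18, -44, 12] -> [-18, -44, 12] -> [-23, -49, 7] -> [-25, -51, 5] -> [-25, -51, 5]
  [24, -36, -1, -48, -13, 20, -15, 35] -> [24, -36, -48, 20] -> [19, -41, -53, 15] -> [17, -43, -55, 13] -> [17, -43, -55, 13]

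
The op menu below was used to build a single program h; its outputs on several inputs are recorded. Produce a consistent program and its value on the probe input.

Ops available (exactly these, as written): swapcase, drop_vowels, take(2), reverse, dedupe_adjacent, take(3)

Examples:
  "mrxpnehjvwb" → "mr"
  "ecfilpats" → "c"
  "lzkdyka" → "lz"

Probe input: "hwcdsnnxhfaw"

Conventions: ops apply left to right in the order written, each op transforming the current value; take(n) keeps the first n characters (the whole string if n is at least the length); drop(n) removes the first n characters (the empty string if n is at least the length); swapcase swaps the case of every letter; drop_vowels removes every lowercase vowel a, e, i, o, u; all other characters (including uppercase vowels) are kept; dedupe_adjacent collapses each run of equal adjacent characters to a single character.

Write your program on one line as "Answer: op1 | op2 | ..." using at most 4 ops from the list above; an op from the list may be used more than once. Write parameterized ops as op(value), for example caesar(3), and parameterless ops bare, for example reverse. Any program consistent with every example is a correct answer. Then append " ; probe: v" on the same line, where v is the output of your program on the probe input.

take(3) | take(2) | drop_vowels ; probe: "hw"

Check, running the answer program on each example:
  "mrxpnehjvwb" -> "mrx" -> "mr" -> "mr"
  "ecfilpats" -> "ecf" -> "ec" -> "c"
  "lzkdyka" -> "lzk" -> "lz" -> "lz"
  probe: "hwcdsnnxhfaw" -> "hwc" -> "hw" -> "hw"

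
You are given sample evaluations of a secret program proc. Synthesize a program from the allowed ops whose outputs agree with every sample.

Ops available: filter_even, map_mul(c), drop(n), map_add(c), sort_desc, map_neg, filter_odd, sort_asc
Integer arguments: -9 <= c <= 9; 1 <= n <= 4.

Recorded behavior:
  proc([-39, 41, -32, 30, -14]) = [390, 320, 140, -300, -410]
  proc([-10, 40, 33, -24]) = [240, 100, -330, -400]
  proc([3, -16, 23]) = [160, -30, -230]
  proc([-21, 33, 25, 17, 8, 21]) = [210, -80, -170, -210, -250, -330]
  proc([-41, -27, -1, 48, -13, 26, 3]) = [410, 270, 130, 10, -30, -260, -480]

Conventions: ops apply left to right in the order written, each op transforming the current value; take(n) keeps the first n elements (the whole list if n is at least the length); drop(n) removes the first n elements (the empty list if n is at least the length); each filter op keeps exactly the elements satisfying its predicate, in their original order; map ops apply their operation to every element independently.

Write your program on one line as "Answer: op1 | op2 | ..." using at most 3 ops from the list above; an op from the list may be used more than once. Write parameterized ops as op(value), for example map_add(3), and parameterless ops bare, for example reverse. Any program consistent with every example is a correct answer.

map_mul(-2) | map_mul(5) | sort_desc

Check, running the answer program on each example:
  [-39, 41, -32, 30, -14] -> [78, -82, 64, -60, 28] -> [390, -410, 320, -300, 140] -> [390, 320, 140, -300, -410]
  [-10, 40, 33, -24] -> [20, -80, -66, 48] -> [100, -400, -330, 240] -> [240, 100, -330, -400]
  [3, -16, 23] -> [-6, 32, -46] -> [-30, 160, -230] -> [160, -30, -230]
  [-21, 33, 25, 17, 8, 21] -> [42, -66, -50, -34, -16, -42] -> [210, -330, -250, -170, -80, -210] -> [210, -80, -170, -210, -250, -330]
  [-41, -27, -1, 48, -13, 26, 3] -> [82, 54, 2, -96, 26, -52, -6] -> [410, 270, 10, -480, 130, -260, -30] -> [410, 270, 130, 10, -30, -260, -480]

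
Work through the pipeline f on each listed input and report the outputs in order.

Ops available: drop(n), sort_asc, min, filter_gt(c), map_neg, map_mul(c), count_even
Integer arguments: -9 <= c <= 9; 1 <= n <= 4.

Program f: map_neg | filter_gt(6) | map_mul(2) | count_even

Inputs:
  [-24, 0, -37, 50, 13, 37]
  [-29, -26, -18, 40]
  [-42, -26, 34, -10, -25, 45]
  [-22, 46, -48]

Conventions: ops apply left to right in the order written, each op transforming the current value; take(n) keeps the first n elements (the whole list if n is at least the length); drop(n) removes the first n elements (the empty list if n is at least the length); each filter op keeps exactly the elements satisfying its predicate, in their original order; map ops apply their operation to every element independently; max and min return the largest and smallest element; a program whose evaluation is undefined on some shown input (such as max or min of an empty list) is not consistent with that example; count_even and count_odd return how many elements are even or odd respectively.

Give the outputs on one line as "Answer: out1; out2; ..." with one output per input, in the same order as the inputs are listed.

2; 3; 4; 2

Execution, op by op:
  [-24, 0, -37, 50, 13, 37] -> [24, 0, 37, -50, -13, -37] -> [24, 37] -> [48, 74] -> 2
  [-29, -26, -18, 40] -> [29, 26, 18, -40] -> [29, 26, 18] -> [58, 52, 36] -> 3
  [-42, -26, 34, -10, -25, 45] -> [42, 26, -34, 10, 25, -45] -> [42, 26, 10, 25] -> [84, 52, 20, 50] -> 4
  [-22, 46, -48] -> [22, -46, 48] -> [22, 48] -> [44, 96] -> 2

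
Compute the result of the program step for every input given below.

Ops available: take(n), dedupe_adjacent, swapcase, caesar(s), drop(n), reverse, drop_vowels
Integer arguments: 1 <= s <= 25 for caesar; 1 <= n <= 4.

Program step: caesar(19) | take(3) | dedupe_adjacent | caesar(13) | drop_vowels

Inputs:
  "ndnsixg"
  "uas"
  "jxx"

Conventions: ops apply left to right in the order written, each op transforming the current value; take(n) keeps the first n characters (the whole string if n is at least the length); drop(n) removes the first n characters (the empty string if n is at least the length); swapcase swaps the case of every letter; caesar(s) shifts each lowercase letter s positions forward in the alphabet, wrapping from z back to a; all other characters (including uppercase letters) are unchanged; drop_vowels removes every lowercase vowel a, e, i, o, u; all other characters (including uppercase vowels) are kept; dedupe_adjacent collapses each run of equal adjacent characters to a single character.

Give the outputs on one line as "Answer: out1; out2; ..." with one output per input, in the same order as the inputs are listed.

"tjt"; "gy"; "pd"

Execution, op by op:
  "ndnsixg" -> "gwglbqz" -> "gwg" -> "gwg" -> "tjt" -> "tjt"
  "uas" -> "ntl" -> "ntl" -> "ntl" -> "agy" -> "gy"
  "jxx" -> "cqq" -> "cqq" -> "cq" -> "pd" -> "pd"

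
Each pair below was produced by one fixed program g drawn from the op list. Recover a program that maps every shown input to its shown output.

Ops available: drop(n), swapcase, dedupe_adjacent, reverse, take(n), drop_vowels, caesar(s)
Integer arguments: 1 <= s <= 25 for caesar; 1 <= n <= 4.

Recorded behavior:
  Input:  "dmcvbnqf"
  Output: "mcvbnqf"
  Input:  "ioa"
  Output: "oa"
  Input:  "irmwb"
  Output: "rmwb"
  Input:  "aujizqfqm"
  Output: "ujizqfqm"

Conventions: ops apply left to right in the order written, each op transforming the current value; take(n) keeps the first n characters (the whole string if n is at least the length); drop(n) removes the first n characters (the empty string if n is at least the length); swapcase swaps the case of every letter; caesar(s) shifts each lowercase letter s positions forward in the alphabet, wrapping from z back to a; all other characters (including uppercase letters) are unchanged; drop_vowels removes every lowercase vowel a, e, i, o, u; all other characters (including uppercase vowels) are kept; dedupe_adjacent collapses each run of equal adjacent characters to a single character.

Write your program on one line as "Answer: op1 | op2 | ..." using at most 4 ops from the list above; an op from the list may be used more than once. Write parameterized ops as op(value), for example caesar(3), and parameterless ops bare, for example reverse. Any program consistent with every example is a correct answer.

swapcase | drop(1) | swapcase

Check, running the answer program on each example:
  "dmcvbnqf" -> "DMCVBNQF" -> "MCVBNQF" -> "mcvbnqf"
  "ioa" -> "IOA" -> "OA" -> "oa"
  "irmwb" -> "IRMWB" -> "RMWB" -> "rmwb"
  "aujizqfqm" -> "AUJIZQFQM" -> "UJIZQFQM" -> "ujizqfqm"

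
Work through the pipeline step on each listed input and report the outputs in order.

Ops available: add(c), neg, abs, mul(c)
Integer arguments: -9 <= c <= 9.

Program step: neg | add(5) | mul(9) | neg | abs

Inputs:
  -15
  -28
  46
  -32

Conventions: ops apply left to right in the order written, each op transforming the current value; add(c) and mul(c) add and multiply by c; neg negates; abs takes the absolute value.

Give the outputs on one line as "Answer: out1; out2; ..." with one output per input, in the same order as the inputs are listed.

180; 297; 369; 333

Execution, op by op:
  -15 -> 15 -> 20 -> 180 -> -180 -> 180
  -28 -> 28 -> 33 -> 297 -> -297 -> 297
  46 -> -46 -> -41 -> -369 -> 369 -> 369
  -32 -> 32 -> 37 -> 333 -> -333 -> 333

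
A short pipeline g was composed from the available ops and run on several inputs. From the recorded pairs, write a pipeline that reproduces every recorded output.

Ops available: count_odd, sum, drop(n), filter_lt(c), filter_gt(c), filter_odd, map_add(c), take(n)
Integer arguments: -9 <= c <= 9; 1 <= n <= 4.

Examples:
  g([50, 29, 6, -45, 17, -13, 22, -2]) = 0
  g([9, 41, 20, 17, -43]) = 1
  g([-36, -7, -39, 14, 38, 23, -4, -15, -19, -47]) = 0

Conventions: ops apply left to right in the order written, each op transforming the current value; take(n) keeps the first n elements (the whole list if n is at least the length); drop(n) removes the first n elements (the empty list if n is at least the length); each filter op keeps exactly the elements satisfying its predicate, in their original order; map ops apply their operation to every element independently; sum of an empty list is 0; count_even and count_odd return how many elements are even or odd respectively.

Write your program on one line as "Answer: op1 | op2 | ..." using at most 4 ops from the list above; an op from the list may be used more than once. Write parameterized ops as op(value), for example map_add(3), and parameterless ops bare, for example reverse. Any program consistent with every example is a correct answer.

take(1) | filter_gt(-2) | count_odd

Check, running the answer program on each example:
  [50, 29, 6, -45, 17, -13, 22, -2] -> [50] -> [50] -> 0
  [9, 41, 20, 17, -43] -> [9] -> [9] -> 1
  [-36, -7, -39, 14, 38, 23, -4, -15, -19, -47] -> [-36] -> [] -> 0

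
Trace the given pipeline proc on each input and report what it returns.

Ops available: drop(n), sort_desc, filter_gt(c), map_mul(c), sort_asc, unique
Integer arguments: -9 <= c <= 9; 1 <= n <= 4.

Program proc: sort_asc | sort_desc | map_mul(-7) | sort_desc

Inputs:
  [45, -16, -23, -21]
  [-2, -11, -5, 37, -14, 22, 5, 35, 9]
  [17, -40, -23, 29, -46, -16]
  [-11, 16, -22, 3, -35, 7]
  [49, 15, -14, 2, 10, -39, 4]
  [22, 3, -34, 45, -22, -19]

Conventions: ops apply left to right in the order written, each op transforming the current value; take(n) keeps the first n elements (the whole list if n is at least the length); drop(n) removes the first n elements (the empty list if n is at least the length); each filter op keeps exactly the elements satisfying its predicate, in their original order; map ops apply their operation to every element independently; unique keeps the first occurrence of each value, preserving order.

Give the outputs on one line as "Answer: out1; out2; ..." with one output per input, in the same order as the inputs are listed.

[161, 147, 112, -315]; [98, 77, 35, 14, -35, -63, -154, -245, -259]; [322, 280, 161, 112, -119, -203]; [245, 154, 77, -21, -49, -112]; [273, 98, -14, -28, -70, -105, -343]; [238, 154, 133, -21, -154, -315]

Execution, op by op:
  [45, -16, -23, -21] -> [-23, -21, -16, 45] -> [45, -16, -21, -23] -> [-315, 112, 147, 161] -> [161, 147, 112, -315]
  [-2, -11, -5, 37, -14, 22, 5, 35, 9] -> [-14, -11, -5, -2, 5, 9, 22, 35, 37] -> [37, 35, 22, 9, 5, -2, -5, -11, -14] -> [-259, -245, -154, -63, -35, 14, 35, 77, 98] -> [98, 77, 35, 14, -35, -63, -154, -245, -259]
  [17, -40, -23, 29, -46, -16] -> [-46, -40, -23, -16, 17, 29] -> [29, 17, -16, -23, -40, -46] -> [-203, -119, 112, 161, 280, 322] -> [322, 280, 161, 112, -119, -203]
  [-11, 16, -22, 3, -35, 7] -> [-35, -22, -11, 3, 7, 16] -> [16, 7, 3, -11, -22, -35] -> [-112, -49, -21, 77, 154, 245] -> [245, 154, 77, -21, -49, -112]
  [49, 15, -14, 2, 10, -39, 4] -> [-39, -14, 2, 4, 10, 15, 49] -> [49, 15, 10, 4, 2, -14, -39] -> [-343, -105, -70, -28, -14, 98, 273] -> [273, 98, -14, -28, -70, -105, -343]
  [22, 3, -34, 45, -22, -19] -> [-34, -22, -19, 3, 22, 45] -> [45, 22, 3, -19, -22, -34] -> [-315, -154, -21, 133, 154, 238] -> [238, 154, 133, -21, -154, -315]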